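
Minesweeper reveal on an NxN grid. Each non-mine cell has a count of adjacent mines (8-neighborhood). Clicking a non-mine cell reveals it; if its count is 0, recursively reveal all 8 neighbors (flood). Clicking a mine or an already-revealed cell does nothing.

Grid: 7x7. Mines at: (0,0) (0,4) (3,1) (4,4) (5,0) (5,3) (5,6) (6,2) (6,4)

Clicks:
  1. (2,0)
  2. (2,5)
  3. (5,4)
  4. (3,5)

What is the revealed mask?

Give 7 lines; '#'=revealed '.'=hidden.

Click 1 (2,0) count=1: revealed 1 new [(2,0)] -> total=1
Click 2 (2,5) count=0: revealed 24 new [(0,1) (0,2) (0,3) (0,5) (0,6) (1,1) (1,2) (1,3) (1,4) (1,5) (1,6) (2,1) (2,2) (2,3) (2,4) (2,5) (2,6) (3,2) (3,3) (3,4) (3,5) (3,6) (4,5) (4,6)] -> total=25
Click 3 (5,4) count=3: revealed 1 new [(5,4)] -> total=26
Click 4 (3,5) count=1: revealed 0 new [(none)] -> total=26

Answer: .###.##
.######
#######
..#####
.....##
....#..
.......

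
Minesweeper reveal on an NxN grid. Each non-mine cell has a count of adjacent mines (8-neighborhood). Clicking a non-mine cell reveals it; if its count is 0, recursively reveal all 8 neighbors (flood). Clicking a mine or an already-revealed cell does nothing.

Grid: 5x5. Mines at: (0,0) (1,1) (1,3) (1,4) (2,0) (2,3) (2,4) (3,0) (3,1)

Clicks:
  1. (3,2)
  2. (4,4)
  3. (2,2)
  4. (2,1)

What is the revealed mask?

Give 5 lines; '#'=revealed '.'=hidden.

Click 1 (3,2) count=2: revealed 1 new [(3,2)] -> total=1
Click 2 (4,4) count=0: revealed 5 new [(3,3) (3,4) (4,2) (4,3) (4,4)] -> total=6
Click 3 (2,2) count=4: revealed 1 new [(2,2)] -> total=7
Click 4 (2,1) count=4: revealed 1 new [(2,1)] -> total=8

Answer: .....
.....
.##..
..###
..###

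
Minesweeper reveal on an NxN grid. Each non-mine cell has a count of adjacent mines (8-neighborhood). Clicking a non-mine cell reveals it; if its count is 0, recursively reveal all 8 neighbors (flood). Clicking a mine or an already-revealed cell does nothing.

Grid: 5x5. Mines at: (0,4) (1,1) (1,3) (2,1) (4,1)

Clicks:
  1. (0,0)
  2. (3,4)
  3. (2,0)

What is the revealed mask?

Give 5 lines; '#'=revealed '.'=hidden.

Click 1 (0,0) count=1: revealed 1 new [(0,0)] -> total=1
Click 2 (3,4) count=0: revealed 9 new [(2,2) (2,3) (2,4) (3,2) (3,3) (3,4) (4,2) (4,3) (4,4)] -> total=10
Click 3 (2,0) count=2: revealed 1 new [(2,0)] -> total=11

Answer: #....
.....
#.###
..###
..###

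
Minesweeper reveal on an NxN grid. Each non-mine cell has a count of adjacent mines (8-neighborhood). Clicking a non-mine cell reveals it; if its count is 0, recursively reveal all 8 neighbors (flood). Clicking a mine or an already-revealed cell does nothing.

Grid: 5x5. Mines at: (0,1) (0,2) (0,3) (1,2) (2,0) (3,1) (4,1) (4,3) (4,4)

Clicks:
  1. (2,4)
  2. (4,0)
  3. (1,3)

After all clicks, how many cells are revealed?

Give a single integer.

Click 1 (2,4) count=0: revealed 6 new [(1,3) (1,4) (2,3) (2,4) (3,3) (3,4)] -> total=6
Click 2 (4,0) count=2: revealed 1 new [(4,0)] -> total=7
Click 3 (1,3) count=3: revealed 0 new [(none)] -> total=7

Answer: 7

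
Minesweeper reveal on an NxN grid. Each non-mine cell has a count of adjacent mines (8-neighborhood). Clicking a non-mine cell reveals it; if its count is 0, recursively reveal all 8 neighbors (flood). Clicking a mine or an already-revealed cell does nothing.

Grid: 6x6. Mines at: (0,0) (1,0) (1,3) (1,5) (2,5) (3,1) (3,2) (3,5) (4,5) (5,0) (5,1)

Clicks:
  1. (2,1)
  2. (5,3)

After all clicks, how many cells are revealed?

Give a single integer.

Answer: 7

Derivation:
Click 1 (2,1) count=3: revealed 1 new [(2,1)] -> total=1
Click 2 (5,3) count=0: revealed 6 new [(4,2) (4,3) (4,4) (5,2) (5,3) (5,4)] -> total=7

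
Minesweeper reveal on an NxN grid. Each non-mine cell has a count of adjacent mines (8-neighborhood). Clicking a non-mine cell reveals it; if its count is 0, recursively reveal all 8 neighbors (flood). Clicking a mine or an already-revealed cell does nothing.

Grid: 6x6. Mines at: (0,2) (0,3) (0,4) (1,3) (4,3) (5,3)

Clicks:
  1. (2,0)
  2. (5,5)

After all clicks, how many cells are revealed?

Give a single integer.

Answer: 27

Derivation:
Click 1 (2,0) count=0: revealed 17 new [(0,0) (0,1) (1,0) (1,1) (1,2) (2,0) (2,1) (2,2) (3,0) (3,1) (3,2) (4,0) (4,1) (4,2) (5,0) (5,1) (5,2)] -> total=17
Click 2 (5,5) count=0: revealed 10 new [(1,4) (1,5) (2,4) (2,5) (3,4) (3,5) (4,4) (4,5) (5,4) (5,5)] -> total=27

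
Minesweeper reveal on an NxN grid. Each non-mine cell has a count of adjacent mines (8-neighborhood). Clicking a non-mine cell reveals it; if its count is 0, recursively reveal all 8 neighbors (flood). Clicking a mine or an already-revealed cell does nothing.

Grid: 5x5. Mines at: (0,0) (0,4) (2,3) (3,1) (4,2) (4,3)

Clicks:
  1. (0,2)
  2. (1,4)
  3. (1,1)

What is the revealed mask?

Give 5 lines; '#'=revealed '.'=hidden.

Click 1 (0,2) count=0: revealed 6 new [(0,1) (0,2) (0,3) (1,1) (1,2) (1,3)] -> total=6
Click 2 (1,4) count=2: revealed 1 new [(1,4)] -> total=7
Click 3 (1,1) count=1: revealed 0 new [(none)] -> total=7

Answer: .###.
.####
.....
.....
.....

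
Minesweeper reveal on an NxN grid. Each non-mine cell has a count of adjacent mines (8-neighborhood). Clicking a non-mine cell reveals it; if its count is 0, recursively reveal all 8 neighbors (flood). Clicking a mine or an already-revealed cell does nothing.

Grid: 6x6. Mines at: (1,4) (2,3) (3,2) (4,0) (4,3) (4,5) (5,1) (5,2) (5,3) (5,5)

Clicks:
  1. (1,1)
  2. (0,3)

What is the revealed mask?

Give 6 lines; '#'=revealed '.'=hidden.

Answer: ####..
####..
###...
##....
......
......

Derivation:
Click 1 (1,1) count=0: revealed 13 new [(0,0) (0,1) (0,2) (0,3) (1,0) (1,1) (1,2) (1,3) (2,0) (2,1) (2,2) (3,0) (3,1)] -> total=13
Click 2 (0,3) count=1: revealed 0 new [(none)] -> total=13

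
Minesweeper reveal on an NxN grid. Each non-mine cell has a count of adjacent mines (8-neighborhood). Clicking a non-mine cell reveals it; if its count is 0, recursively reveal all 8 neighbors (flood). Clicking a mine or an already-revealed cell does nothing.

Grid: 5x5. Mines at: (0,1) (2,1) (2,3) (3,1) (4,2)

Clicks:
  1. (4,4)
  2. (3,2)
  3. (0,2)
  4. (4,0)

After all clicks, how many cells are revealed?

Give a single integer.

Click 1 (4,4) count=0: revealed 4 new [(3,3) (3,4) (4,3) (4,4)] -> total=4
Click 2 (3,2) count=4: revealed 1 new [(3,2)] -> total=5
Click 3 (0,2) count=1: revealed 1 new [(0,2)] -> total=6
Click 4 (4,0) count=1: revealed 1 new [(4,0)] -> total=7

Answer: 7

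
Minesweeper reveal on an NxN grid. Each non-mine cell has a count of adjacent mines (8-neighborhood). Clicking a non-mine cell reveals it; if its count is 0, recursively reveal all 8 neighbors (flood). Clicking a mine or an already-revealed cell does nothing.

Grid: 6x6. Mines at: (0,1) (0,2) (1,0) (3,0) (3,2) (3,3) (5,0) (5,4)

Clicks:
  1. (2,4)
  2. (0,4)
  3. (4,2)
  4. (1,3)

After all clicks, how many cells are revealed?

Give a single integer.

Answer: 14

Derivation:
Click 1 (2,4) count=1: revealed 1 new [(2,4)] -> total=1
Click 2 (0,4) count=0: revealed 12 new [(0,3) (0,4) (0,5) (1,3) (1,4) (1,5) (2,3) (2,5) (3,4) (3,5) (4,4) (4,5)] -> total=13
Click 3 (4,2) count=2: revealed 1 new [(4,2)] -> total=14
Click 4 (1,3) count=1: revealed 0 new [(none)] -> total=14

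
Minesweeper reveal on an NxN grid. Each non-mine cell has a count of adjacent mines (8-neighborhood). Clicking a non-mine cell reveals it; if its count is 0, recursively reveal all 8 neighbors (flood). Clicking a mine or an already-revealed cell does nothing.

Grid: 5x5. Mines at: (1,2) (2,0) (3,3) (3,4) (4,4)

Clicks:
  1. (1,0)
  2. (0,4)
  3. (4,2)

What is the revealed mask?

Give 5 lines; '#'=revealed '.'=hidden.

Click 1 (1,0) count=1: revealed 1 new [(1,0)] -> total=1
Click 2 (0,4) count=0: revealed 6 new [(0,3) (0,4) (1,3) (1,4) (2,3) (2,4)] -> total=7
Click 3 (4,2) count=1: revealed 1 new [(4,2)] -> total=8

Answer: ...##
#..##
...##
.....
..#..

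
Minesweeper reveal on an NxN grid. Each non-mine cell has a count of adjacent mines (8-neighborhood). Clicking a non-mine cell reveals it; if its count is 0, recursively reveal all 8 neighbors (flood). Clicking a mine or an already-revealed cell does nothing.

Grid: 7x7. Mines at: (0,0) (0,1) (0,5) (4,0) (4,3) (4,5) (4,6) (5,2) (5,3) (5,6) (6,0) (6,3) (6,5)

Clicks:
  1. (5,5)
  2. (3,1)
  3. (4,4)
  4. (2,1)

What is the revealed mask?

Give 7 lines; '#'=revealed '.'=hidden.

Answer: ..###..
#######
#######
#######
....#..
.....#.
.......

Derivation:
Click 1 (5,5) count=4: revealed 1 new [(5,5)] -> total=1
Click 2 (3,1) count=1: revealed 1 new [(3,1)] -> total=2
Click 3 (4,4) count=3: revealed 1 new [(4,4)] -> total=3
Click 4 (2,1) count=0: revealed 23 new [(0,2) (0,3) (0,4) (1,0) (1,1) (1,2) (1,3) (1,4) (1,5) (1,6) (2,0) (2,1) (2,2) (2,3) (2,4) (2,5) (2,6) (3,0) (3,2) (3,3) (3,4) (3,5) (3,6)] -> total=26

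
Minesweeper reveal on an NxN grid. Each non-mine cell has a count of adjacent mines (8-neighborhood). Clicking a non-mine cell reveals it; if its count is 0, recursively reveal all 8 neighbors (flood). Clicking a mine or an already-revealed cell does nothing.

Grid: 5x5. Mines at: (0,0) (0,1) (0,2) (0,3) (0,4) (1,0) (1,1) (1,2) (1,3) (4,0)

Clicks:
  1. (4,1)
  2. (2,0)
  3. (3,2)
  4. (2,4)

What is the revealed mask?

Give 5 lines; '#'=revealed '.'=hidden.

Answer: .....
.....
#####
.####
.####

Derivation:
Click 1 (4,1) count=1: revealed 1 new [(4,1)] -> total=1
Click 2 (2,0) count=2: revealed 1 new [(2,0)] -> total=2
Click 3 (3,2) count=0: revealed 11 new [(2,1) (2,2) (2,3) (2,4) (3,1) (3,2) (3,3) (3,4) (4,2) (4,3) (4,4)] -> total=13
Click 4 (2,4) count=1: revealed 0 new [(none)] -> total=13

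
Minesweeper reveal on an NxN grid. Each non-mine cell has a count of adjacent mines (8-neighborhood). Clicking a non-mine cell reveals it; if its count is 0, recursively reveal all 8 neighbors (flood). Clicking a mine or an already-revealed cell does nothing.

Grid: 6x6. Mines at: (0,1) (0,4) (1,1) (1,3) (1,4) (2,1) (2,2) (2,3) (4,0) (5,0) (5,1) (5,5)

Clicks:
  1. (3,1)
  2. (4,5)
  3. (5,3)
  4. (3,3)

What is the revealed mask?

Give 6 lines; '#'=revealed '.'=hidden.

Answer: ......
......
......
.####.
..####
..###.

Derivation:
Click 1 (3,1) count=3: revealed 1 new [(3,1)] -> total=1
Click 2 (4,5) count=1: revealed 1 new [(4,5)] -> total=2
Click 3 (5,3) count=0: revealed 9 new [(3,2) (3,3) (3,4) (4,2) (4,3) (4,4) (5,2) (5,3) (5,4)] -> total=11
Click 4 (3,3) count=2: revealed 0 new [(none)] -> total=11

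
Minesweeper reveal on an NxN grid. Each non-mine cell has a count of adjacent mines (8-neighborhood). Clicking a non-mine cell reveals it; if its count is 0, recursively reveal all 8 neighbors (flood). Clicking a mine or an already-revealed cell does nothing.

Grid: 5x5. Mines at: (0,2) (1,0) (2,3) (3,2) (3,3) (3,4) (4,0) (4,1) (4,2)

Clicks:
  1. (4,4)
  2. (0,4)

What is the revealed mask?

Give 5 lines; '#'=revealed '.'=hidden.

Answer: ...##
...##
.....
.....
....#

Derivation:
Click 1 (4,4) count=2: revealed 1 new [(4,4)] -> total=1
Click 2 (0,4) count=0: revealed 4 new [(0,3) (0,4) (1,3) (1,4)] -> total=5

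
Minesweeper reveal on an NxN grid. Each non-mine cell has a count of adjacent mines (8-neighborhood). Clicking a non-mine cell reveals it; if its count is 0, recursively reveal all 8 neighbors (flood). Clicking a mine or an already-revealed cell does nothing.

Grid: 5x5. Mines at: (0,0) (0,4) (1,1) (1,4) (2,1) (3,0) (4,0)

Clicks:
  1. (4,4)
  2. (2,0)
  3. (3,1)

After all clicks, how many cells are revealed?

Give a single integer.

Answer: 12

Derivation:
Click 1 (4,4) count=0: revealed 11 new [(2,2) (2,3) (2,4) (3,1) (3,2) (3,3) (3,4) (4,1) (4,2) (4,3) (4,4)] -> total=11
Click 2 (2,0) count=3: revealed 1 new [(2,0)] -> total=12
Click 3 (3,1) count=3: revealed 0 new [(none)] -> total=12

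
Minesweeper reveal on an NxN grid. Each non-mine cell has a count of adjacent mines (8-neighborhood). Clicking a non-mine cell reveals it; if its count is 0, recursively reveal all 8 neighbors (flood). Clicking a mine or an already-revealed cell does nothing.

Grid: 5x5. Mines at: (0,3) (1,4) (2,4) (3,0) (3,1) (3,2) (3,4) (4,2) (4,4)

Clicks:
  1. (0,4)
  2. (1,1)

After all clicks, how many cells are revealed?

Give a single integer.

Answer: 10

Derivation:
Click 1 (0,4) count=2: revealed 1 new [(0,4)] -> total=1
Click 2 (1,1) count=0: revealed 9 new [(0,0) (0,1) (0,2) (1,0) (1,1) (1,2) (2,0) (2,1) (2,2)] -> total=10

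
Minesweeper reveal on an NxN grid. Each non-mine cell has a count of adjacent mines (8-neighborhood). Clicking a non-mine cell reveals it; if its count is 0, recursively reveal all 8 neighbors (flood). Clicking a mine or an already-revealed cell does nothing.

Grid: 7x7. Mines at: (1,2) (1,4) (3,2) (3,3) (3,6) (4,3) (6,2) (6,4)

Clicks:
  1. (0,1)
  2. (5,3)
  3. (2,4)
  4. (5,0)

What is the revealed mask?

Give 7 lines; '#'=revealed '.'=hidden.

Answer: ##.....
##.....
##..#..
##.....
##.....
##.#...
##.....

Derivation:
Click 1 (0,1) count=1: revealed 1 new [(0,1)] -> total=1
Click 2 (5,3) count=3: revealed 1 new [(5,3)] -> total=2
Click 3 (2,4) count=2: revealed 1 new [(2,4)] -> total=3
Click 4 (5,0) count=0: revealed 13 new [(0,0) (1,0) (1,1) (2,0) (2,1) (3,0) (3,1) (4,0) (4,1) (5,0) (5,1) (6,0) (6,1)] -> total=16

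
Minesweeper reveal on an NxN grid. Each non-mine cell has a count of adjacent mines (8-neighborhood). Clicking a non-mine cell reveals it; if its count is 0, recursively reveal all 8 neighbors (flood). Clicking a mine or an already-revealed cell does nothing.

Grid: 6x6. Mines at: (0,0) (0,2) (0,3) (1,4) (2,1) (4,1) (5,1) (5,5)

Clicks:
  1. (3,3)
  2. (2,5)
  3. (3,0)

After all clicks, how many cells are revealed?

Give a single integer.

Answer: 16

Derivation:
Click 1 (3,3) count=0: revealed 15 new [(2,2) (2,3) (2,4) (2,5) (3,2) (3,3) (3,4) (3,5) (4,2) (4,3) (4,4) (4,5) (5,2) (5,3) (5,4)] -> total=15
Click 2 (2,5) count=1: revealed 0 new [(none)] -> total=15
Click 3 (3,0) count=2: revealed 1 new [(3,0)] -> total=16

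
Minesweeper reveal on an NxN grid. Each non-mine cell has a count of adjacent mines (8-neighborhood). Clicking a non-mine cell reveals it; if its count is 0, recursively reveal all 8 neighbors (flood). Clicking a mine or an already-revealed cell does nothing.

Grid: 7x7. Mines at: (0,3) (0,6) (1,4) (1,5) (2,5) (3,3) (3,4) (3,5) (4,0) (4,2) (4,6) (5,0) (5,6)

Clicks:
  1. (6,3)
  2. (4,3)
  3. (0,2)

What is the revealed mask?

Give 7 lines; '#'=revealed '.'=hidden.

Answer: ..#....
.......
.......
.......
...###.
.#####.
.#####.

Derivation:
Click 1 (6,3) count=0: revealed 13 new [(4,3) (4,4) (4,5) (5,1) (5,2) (5,3) (5,4) (5,5) (6,1) (6,2) (6,3) (6,4) (6,5)] -> total=13
Click 2 (4,3) count=3: revealed 0 new [(none)] -> total=13
Click 3 (0,2) count=1: revealed 1 new [(0,2)] -> total=14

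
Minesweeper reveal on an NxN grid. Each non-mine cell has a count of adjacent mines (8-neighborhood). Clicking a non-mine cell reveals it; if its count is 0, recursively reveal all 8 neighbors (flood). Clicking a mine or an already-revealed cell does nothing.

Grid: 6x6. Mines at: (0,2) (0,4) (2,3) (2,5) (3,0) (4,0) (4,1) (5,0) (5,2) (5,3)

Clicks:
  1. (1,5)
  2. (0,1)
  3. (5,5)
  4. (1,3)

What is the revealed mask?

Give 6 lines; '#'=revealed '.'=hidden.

Answer: .#....
...#.#
......
....##
....##
....##

Derivation:
Click 1 (1,5) count=2: revealed 1 new [(1,5)] -> total=1
Click 2 (0,1) count=1: revealed 1 new [(0,1)] -> total=2
Click 3 (5,5) count=0: revealed 6 new [(3,4) (3,5) (4,4) (4,5) (5,4) (5,5)] -> total=8
Click 4 (1,3) count=3: revealed 1 new [(1,3)] -> total=9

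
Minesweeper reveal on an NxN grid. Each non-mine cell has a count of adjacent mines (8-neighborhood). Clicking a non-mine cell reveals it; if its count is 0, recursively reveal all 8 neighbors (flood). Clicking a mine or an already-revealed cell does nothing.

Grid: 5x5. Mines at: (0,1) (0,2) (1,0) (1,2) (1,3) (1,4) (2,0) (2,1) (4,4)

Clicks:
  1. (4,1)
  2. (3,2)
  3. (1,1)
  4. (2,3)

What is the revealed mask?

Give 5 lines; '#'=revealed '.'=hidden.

Answer: .....
.#...
...#.
####.
####.

Derivation:
Click 1 (4,1) count=0: revealed 8 new [(3,0) (3,1) (3,2) (3,3) (4,0) (4,1) (4,2) (4,3)] -> total=8
Click 2 (3,2) count=1: revealed 0 new [(none)] -> total=8
Click 3 (1,1) count=6: revealed 1 new [(1,1)] -> total=9
Click 4 (2,3) count=3: revealed 1 new [(2,3)] -> total=10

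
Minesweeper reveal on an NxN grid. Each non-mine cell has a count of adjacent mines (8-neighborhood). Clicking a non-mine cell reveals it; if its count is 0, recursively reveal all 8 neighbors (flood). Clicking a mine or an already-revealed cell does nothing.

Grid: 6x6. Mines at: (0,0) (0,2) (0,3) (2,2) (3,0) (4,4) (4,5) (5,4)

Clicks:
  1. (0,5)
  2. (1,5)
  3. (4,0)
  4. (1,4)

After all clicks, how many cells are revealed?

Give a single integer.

Click 1 (0,5) count=0: revealed 11 new [(0,4) (0,5) (1,3) (1,4) (1,5) (2,3) (2,4) (2,5) (3,3) (3,4) (3,5)] -> total=11
Click 2 (1,5) count=0: revealed 0 new [(none)] -> total=11
Click 3 (4,0) count=1: revealed 1 new [(4,0)] -> total=12
Click 4 (1,4) count=1: revealed 0 new [(none)] -> total=12

Answer: 12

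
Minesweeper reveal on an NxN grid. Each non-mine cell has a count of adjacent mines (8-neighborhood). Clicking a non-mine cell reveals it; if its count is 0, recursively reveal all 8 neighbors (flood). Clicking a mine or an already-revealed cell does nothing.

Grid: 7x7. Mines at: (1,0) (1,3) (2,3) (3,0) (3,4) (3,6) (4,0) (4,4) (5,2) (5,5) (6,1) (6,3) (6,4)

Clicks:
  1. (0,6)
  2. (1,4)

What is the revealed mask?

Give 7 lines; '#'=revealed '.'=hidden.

Answer: ....###
....###
....###
.......
.......
.......
.......

Derivation:
Click 1 (0,6) count=0: revealed 9 new [(0,4) (0,5) (0,6) (1,4) (1,5) (1,6) (2,4) (2,5) (2,6)] -> total=9
Click 2 (1,4) count=2: revealed 0 new [(none)] -> total=9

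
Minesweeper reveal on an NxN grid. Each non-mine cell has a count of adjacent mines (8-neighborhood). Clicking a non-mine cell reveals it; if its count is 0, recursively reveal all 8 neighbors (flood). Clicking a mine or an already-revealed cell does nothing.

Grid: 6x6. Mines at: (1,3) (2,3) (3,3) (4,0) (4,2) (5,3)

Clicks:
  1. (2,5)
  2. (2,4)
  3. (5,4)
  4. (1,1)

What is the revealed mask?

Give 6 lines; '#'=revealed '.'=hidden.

Answer: ###.##
###.##
###.##
###.##
....##
....##

Derivation:
Click 1 (2,5) count=0: revealed 12 new [(0,4) (0,5) (1,4) (1,5) (2,4) (2,5) (3,4) (3,5) (4,4) (4,5) (5,4) (5,5)] -> total=12
Click 2 (2,4) count=3: revealed 0 new [(none)] -> total=12
Click 3 (5,4) count=1: revealed 0 new [(none)] -> total=12
Click 4 (1,1) count=0: revealed 12 new [(0,0) (0,1) (0,2) (1,0) (1,1) (1,2) (2,0) (2,1) (2,2) (3,0) (3,1) (3,2)] -> total=24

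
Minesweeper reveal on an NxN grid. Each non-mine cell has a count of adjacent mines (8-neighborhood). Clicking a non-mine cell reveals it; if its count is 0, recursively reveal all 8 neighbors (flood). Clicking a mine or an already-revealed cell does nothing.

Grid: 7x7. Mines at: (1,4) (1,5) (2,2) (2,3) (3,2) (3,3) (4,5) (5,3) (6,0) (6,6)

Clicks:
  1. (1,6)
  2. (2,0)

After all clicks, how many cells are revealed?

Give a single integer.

Answer: 17

Derivation:
Click 1 (1,6) count=1: revealed 1 new [(1,6)] -> total=1
Click 2 (2,0) count=0: revealed 16 new [(0,0) (0,1) (0,2) (0,3) (1,0) (1,1) (1,2) (1,3) (2,0) (2,1) (3,0) (3,1) (4,0) (4,1) (5,0) (5,1)] -> total=17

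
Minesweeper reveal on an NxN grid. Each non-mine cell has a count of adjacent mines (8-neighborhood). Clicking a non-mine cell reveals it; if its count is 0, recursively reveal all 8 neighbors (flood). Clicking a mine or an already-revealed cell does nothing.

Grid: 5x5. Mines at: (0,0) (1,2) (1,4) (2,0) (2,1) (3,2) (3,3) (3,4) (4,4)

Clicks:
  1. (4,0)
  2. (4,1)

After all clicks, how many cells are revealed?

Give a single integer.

Answer: 4

Derivation:
Click 1 (4,0) count=0: revealed 4 new [(3,0) (3,1) (4,0) (4,1)] -> total=4
Click 2 (4,1) count=1: revealed 0 new [(none)] -> total=4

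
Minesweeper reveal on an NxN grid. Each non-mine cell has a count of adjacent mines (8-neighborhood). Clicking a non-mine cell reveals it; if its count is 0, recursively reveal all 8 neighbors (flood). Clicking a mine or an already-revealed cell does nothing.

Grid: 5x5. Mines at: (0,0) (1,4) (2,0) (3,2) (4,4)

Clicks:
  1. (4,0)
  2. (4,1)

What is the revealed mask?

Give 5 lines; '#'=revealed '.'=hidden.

Click 1 (4,0) count=0: revealed 4 new [(3,0) (3,1) (4,0) (4,1)] -> total=4
Click 2 (4,1) count=1: revealed 0 new [(none)] -> total=4

Answer: .....
.....
.....
##...
##...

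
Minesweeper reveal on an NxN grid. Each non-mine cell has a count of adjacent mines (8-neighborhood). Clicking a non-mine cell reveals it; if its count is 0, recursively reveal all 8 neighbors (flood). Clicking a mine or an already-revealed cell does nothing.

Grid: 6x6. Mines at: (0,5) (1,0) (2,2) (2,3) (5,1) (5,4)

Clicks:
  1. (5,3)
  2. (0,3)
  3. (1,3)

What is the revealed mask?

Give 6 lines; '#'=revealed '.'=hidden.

Answer: .####.
.####.
......
......
......
...#..

Derivation:
Click 1 (5,3) count=1: revealed 1 new [(5,3)] -> total=1
Click 2 (0,3) count=0: revealed 8 new [(0,1) (0,2) (0,3) (0,4) (1,1) (1,2) (1,3) (1,4)] -> total=9
Click 3 (1,3) count=2: revealed 0 new [(none)] -> total=9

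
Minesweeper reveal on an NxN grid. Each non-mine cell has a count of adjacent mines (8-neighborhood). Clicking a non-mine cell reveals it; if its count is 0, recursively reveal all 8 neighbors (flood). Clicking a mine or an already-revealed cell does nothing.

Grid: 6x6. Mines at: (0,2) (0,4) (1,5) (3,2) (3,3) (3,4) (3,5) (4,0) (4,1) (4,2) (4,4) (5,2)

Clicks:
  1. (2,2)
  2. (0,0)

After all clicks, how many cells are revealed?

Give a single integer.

Answer: 9

Derivation:
Click 1 (2,2) count=2: revealed 1 new [(2,2)] -> total=1
Click 2 (0,0) count=0: revealed 8 new [(0,0) (0,1) (1,0) (1,1) (2,0) (2,1) (3,0) (3,1)] -> total=9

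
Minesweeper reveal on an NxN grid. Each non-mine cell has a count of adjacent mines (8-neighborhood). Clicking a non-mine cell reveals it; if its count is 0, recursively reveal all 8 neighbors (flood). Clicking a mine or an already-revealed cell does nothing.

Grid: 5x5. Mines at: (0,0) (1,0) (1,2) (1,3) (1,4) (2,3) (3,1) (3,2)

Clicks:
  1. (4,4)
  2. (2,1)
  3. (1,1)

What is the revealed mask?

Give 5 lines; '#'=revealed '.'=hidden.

Answer: .....
.#...
.#...
...##
...##

Derivation:
Click 1 (4,4) count=0: revealed 4 new [(3,3) (3,4) (4,3) (4,4)] -> total=4
Click 2 (2,1) count=4: revealed 1 new [(2,1)] -> total=5
Click 3 (1,1) count=3: revealed 1 new [(1,1)] -> total=6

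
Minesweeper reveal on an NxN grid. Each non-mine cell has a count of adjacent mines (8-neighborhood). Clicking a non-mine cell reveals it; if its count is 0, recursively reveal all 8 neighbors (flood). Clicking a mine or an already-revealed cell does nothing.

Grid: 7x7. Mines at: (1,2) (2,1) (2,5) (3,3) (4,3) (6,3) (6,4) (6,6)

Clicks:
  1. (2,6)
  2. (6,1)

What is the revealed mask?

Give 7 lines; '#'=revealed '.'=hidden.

Click 1 (2,6) count=1: revealed 1 new [(2,6)] -> total=1
Click 2 (6,1) count=0: revealed 12 new [(3,0) (3,1) (3,2) (4,0) (4,1) (4,2) (5,0) (5,1) (5,2) (6,0) (6,1) (6,2)] -> total=13

Answer: .......
.......
......#
###....
###....
###....
###....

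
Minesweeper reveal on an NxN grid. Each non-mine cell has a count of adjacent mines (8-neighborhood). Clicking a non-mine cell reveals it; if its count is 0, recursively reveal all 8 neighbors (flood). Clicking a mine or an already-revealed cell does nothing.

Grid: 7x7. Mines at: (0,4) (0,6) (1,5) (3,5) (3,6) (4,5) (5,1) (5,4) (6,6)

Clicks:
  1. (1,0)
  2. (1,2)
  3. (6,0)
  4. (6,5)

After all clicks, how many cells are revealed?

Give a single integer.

Click 1 (1,0) count=0: revealed 24 new [(0,0) (0,1) (0,2) (0,3) (1,0) (1,1) (1,2) (1,3) (1,4) (2,0) (2,1) (2,2) (2,3) (2,4) (3,0) (3,1) (3,2) (3,3) (3,4) (4,0) (4,1) (4,2) (4,3) (4,4)] -> total=24
Click 2 (1,2) count=0: revealed 0 new [(none)] -> total=24
Click 3 (6,0) count=1: revealed 1 new [(6,0)] -> total=25
Click 4 (6,5) count=2: revealed 1 new [(6,5)] -> total=26

Answer: 26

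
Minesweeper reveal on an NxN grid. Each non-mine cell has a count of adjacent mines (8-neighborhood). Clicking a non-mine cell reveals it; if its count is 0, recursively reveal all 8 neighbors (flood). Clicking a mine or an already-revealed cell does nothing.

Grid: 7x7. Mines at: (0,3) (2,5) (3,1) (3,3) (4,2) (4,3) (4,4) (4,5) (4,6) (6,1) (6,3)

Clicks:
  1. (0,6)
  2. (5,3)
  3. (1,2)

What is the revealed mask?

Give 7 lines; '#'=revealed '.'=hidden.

Answer: ....###
..#.###
.......
.......
.......
...#...
.......

Derivation:
Click 1 (0,6) count=0: revealed 6 new [(0,4) (0,5) (0,6) (1,4) (1,5) (1,6)] -> total=6
Click 2 (5,3) count=4: revealed 1 new [(5,3)] -> total=7
Click 3 (1,2) count=1: revealed 1 new [(1,2)] -> total=8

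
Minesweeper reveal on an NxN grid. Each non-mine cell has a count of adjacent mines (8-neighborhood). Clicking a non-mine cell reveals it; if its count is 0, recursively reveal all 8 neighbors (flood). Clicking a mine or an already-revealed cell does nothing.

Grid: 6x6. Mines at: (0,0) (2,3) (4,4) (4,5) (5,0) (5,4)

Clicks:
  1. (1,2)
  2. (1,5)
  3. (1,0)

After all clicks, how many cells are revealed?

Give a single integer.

Click 1 (1,2) count=1: revealed 1 new [(1,2)] -> total=1
Click 2 (1,5) count=0: revealed 13 new [(0,1) (0,2) (0,3) (0,4) (0,5) (1,1) (1,3) (1,4) (1,5) (2,4) (2,5) (3,4) (3,5)] -> total=14
Click 3 (1,0) count=1: revealed 1 new [(1,0)] -> total=15

Answer: 15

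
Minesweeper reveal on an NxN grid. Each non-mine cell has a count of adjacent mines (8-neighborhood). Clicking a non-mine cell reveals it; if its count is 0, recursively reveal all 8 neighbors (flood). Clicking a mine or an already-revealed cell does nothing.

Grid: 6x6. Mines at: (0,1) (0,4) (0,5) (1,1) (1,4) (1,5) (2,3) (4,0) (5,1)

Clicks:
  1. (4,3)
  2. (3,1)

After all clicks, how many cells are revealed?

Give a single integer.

Click 1 (4,3) count=0: revealed 14 new [(2,4) (2,5) (3,2) (3,3) (3,4) (3,5) (4,2) (4,3) (4,4) (4,5) (5,2) (5,3) (5,4) (5,5)] -> total=14
Click 2 (3,1) count=1: revealed 1 new [(3,1)] -> total=15

Answer: 15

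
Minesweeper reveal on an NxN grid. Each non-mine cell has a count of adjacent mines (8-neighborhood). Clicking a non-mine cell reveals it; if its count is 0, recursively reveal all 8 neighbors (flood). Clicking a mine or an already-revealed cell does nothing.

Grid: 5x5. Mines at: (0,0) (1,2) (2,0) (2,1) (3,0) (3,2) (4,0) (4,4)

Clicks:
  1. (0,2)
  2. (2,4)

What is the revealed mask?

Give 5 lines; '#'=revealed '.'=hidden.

Answer: ..###
...##
...##
...##
.....

Derivation:
Click 1 (0,2) count=1: revealed 1 new [(0,2)] -> total=1
Click 2 (2,4) count=0: revealed 8 new [(0,3) (0,4) (1,3) (1,4) (2,3) (2,4) (3,3) (3,4)] -> total=9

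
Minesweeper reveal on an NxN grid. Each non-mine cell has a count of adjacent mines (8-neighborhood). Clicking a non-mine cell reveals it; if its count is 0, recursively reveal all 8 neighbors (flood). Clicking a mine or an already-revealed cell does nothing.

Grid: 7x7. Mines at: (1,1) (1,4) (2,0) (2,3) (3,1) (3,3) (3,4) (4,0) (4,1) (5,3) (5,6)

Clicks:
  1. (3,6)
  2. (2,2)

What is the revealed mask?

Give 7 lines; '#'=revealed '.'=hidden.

Answer: .....##
.....##
..#..##
.....##
.....##
.......
.......

Derivation:
Click 1 (3,6) count=0: revealed 10 new [(0,5) (0,6) (1,5) (1,6) (2,5) (2,6) (3,5) (3,6) (4,5) (4,6)] -> total=10
Click 2 (2,2) count=4: revealed 1 new [(2,2)] -> total=11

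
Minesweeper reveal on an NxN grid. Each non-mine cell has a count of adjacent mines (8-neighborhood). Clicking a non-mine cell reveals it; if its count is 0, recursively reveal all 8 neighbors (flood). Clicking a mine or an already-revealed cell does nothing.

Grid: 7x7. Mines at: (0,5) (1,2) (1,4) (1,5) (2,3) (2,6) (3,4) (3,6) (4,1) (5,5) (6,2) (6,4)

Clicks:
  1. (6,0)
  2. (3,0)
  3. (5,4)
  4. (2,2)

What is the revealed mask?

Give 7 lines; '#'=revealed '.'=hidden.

Answer: .......
.......
..#....
#......
.......
##..#..
##.....

Derivation:
Click 1 (6,0) count=0: revealed 4 new [(5,0) (5,1) (6,0) (6,1)] -> total=4
Click 2 (3,0) count=1: revealed 1 new [(3,0)] -> total=5
Click 3 (5,4) count=2: revealed 1 new [(5,4)] -> total=6
Click 4 (2,2) count=2: revealed 1 new [(2,2)] -> total=7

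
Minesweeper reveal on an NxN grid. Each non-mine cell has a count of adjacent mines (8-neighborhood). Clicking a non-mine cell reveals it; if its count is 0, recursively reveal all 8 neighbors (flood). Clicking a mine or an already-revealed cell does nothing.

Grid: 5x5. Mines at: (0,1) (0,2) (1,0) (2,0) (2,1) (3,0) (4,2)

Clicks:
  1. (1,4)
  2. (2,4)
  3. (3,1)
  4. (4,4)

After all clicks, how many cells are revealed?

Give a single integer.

Answer: 14

Derivation:
Click 1 (1,4) count=0: revealed 13 new [(0,3) (0,4) (1,2) (1,3) (1,4) (2,2) (2,3) (2,4) (3,2) (3,3) (3,4) (4,3) (4,4)] -> total=13
Click 2 (2,4) count=0: revealed 0 new [(none)] -> total=13
Click 3 (3,1) count=4: revealed 1 new [(3,1)] -> total=14
Click 4 (4,4) count=0: revealed 0 new [(none)] -> total=14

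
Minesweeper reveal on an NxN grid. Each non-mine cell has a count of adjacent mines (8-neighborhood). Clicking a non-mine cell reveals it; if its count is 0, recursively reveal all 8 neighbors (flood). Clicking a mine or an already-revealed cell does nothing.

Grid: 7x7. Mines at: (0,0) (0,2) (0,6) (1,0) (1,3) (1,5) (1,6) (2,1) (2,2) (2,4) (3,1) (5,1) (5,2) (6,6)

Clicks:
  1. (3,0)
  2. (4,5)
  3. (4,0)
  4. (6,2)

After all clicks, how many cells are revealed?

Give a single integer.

Click 1 (3,0) count=2: revealed 1 new [(3,0)] -> total=1
Click 2 (4,5) count=0: revealed 17 new [(2,5) (2,6) (3,3) (3,4) (3,5) (3,6) (4,3) (4,4) (4,5) (4,6) (5,3) (5,4) (5,5) (5,6) (6,3) (6,4) (6,5)] -> total=18
Click 3 (4,0) count=2: revealed 1 new [(4,0)] -> total=19
Click 4 (6,2) count=2: revealed 1 new [(6,2)] -> total=20

Answer: 20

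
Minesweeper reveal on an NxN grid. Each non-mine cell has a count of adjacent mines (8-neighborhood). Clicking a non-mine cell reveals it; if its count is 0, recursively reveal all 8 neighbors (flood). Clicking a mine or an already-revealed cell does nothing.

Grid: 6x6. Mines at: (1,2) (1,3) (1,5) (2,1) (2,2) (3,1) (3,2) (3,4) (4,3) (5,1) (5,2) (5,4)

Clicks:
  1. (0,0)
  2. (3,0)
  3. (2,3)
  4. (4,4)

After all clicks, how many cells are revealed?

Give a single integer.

Answer: 7

Derivation:
Click 1 (0,0) count=0: revealed 4 new [(0,0) (0,1) (1,0) (1,1)] -> total=4
Click 2 (3,0) count=2: revealed 1 new [(3,0)] -> total=5
Click 3 (2,3) count=5: revealed 1 new [(2,3)] -> total=6
Click 4 (4,4) count=3: revealed 1 new [(4,4)] -> total=7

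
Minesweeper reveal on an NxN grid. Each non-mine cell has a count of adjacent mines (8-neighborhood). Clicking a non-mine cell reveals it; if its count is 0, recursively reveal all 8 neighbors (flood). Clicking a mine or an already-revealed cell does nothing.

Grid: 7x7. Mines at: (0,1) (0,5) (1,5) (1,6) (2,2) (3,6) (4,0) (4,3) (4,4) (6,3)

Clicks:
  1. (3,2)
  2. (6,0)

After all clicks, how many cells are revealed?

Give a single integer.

Answer: 7

Derivation:
Click 1 (3,2) count=2: revealed 1 new [(3,2)] -> total=1
Click 2 (6,0) count=0: revealed 6 new [(5,0) (5,1) (5,2) (6,0) (6,1) (6,2)] -> total=7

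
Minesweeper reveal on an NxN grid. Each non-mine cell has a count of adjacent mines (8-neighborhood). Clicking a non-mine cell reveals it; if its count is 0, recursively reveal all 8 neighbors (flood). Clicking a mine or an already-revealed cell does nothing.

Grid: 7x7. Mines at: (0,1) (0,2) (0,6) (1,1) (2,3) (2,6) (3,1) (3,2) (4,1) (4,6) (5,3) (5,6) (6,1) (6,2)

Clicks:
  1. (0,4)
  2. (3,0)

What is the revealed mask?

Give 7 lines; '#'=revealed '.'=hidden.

Answer: ...###.
...###.
.......
#......
.......
.......
.......

Derivation:
Click 1 (0,4) count=0: revealed 6 new [(0,3) (0,4) (0,5) (1,3) (1,4) (1,5)] -> total=6
Click 2 (3,0) count=2: revealed 1 new [(3,0)] -> total=7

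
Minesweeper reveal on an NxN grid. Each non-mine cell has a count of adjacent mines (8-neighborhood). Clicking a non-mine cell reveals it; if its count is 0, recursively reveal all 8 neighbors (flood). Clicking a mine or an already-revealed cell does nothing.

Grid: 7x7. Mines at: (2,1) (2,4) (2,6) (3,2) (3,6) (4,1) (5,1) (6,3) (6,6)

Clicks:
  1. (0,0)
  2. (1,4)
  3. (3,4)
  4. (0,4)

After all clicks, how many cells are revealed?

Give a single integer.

Click 1 (0,0) count=0: revealed 14 new [(0,0) (0,1) (0,2) (0,3) (0,4) (0,5) (0,6) (1,0) (1,1) (1,2) (1,3) (1,4) (1,5) (1,6)] -> total=14
Click 2 (1,4) count=1: revealed 0 new [(none)] -> total=14
Click 3 (3,4) count=1: revealed 1 new [(3,4)] -> total=15
Click 4 (0,4) count=0: revealed 0 new [(none)] -> total=15

Answer: 15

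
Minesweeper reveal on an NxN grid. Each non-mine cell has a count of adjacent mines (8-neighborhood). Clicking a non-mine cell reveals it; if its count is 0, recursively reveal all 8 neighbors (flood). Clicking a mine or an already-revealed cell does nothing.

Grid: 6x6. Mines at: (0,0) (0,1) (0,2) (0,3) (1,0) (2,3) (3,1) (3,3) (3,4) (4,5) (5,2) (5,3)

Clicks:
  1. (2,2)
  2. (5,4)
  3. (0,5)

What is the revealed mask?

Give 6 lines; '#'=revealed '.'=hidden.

Answer: ....##
....##
..#.##
......
......
....#.

Derivation:
Click 1 (2,2) count=3: revealed 1 new [(2,2)] -> total=1
Click 2 (5,4) count=2: revealed 1 new [(5,4)] -> total=2
Click 3 (0,5) count=0: revealed 6 new [(0,4) (0,5) (1,4) (1,5) (2,4) (2,5)] -> total=8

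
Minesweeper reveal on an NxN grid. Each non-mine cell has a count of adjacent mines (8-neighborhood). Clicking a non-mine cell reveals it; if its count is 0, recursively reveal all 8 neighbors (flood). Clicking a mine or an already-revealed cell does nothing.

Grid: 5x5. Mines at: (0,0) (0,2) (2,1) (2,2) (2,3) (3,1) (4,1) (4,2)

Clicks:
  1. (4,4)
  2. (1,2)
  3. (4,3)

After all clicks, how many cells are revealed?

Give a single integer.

Click 1 (4,4) count=0: revealed 4 new [(3,3) (3,4) (4,3) (4,4)] -> total=4
Click 2 (1,2) count=4: revealed 1 new [(1,2)] -> total=5
Click 3 (4,3) count=1: revealed 0 new [(none)] -> total=5

Answer: 5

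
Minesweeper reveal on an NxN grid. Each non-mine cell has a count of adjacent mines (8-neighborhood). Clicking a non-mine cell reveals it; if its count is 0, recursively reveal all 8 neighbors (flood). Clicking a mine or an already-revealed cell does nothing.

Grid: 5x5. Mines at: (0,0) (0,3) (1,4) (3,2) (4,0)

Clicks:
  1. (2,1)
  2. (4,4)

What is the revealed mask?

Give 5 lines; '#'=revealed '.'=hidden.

Click 1 (2,1) count=1: revealed 1 new [(2,1)] -> total=1
Click 2 (4,4) count=0: revealed 6 new [(2,3) (2,4) (3,3) (3,4) (4,3) (4,4)] -> total=7

Answer: .....
.....
.#.##
...##
...##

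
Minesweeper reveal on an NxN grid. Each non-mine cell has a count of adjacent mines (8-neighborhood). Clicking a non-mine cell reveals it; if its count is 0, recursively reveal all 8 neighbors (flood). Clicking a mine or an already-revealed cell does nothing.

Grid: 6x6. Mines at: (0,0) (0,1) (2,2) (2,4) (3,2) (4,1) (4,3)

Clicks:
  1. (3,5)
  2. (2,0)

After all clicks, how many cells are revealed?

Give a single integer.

Answer: 7

Derivation:
Click 1 (3,5) count=1: revealed 1 new [(3,5)] -> total=1
Click 2 (2,0) count=0: revealed 6 new [(1,0) (1,1) (2,0) (2,1) (3,0) (3,1)] -> total=7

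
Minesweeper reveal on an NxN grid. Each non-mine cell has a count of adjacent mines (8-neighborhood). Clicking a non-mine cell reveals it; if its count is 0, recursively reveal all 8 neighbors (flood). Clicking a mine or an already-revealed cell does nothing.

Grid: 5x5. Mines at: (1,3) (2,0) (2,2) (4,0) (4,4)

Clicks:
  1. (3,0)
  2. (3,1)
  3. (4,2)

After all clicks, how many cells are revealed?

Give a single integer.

Answer: 7

Derivation:
Click 1 (3,0) count=2: revealed 1 new [(3,0)] -> total=1
Click 2 (3,1) count=3: revealed 1 new [(3,1)] -> total=2
Click 3 (4,2) count=0: revealed 5 new [(3,2) (3,3) (4,1) (4,2) (4,3)] -> total=7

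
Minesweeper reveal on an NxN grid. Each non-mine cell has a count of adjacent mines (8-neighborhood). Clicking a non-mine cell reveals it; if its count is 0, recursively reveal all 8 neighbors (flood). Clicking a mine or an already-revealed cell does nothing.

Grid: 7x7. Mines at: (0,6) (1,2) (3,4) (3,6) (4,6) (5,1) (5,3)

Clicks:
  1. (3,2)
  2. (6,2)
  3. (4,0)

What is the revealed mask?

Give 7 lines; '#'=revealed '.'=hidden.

Answer: ##.....
##.....
####...
####...
####...
.......
..#....

Derivation:
Click 1 (3,2) count=0: revealed 16 new [(0,0) (0,1) (1,0) (1,1) (2,0) (2,1) (2,2) (2,3) (3,0) (3,1) (3,2) (3,3) (4,0) (4,1) (4,2) (4,3)] -> total=16
Click 2 (6,2) count=2: revealed 1 new [(6,2)] -> total=17
Click 3 (4,0) count=1: revealed 0 new [(none)] -> total=17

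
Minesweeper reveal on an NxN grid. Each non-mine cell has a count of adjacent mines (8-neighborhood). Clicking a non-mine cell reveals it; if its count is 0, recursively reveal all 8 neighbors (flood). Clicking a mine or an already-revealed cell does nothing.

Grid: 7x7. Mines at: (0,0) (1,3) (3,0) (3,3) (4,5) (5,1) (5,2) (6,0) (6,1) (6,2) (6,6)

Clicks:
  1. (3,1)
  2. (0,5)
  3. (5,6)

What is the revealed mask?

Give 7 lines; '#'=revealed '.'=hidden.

Click 1 (3,1) count=1: revealed 1 new [(3,1)] -> total=1
Click 2 (0,5) count=0: revealed 12 new [(0,4) (0,5) (0,6) (1,4) (1,5) (1,6) (2,4) (2,5) (2,6) (3,4) (3,5) (3,6)] -> total=13
Click 3 (5,6) count=2: revealed 1 new [(5,6)] -> total=14

Answer: ....###
....###
....###
.#..###
.......
......#
.......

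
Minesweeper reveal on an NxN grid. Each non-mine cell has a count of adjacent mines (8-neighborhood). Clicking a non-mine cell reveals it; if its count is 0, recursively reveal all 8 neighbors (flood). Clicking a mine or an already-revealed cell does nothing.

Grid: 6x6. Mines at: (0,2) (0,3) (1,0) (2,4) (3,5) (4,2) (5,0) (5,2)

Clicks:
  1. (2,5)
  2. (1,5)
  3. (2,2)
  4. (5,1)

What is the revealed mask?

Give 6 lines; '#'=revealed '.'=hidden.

Click 1 (2,5) count=2: revealed 1 new [(2,5)] -> total=1
Click 2 (1,5) count=1: revealed 1 new [(1,5)] -> total=2
Click 3 (2,2) count=0: revealed 9 new [(1,1) (1,2) (1,3) (2,1) (2,2) (2,3) (3,1) (3,2) (3,3)] -> total=11
Click 4 (5,1) count=3: revealed 1 new [(5,1)] -> total=12

Answer: ......
.###.#
.###.#
.###..
......
.#....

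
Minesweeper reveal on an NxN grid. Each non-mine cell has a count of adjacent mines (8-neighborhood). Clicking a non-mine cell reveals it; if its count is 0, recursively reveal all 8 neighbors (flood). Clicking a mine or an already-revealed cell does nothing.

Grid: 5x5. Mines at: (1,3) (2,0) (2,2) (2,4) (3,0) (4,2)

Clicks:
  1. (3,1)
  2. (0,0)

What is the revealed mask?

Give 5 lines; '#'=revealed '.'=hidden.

Answer: ###..
###..
.....
.#...
.....

Derivation:
Click 1 (3,1) count=4: revealed 1 new [(3,1)] -> total=1
Click 2 (0,0) count=0: revealed 6 new [(0,0) (0,1) (0,2) (1,0) (1,1) (1,2)] -> total=7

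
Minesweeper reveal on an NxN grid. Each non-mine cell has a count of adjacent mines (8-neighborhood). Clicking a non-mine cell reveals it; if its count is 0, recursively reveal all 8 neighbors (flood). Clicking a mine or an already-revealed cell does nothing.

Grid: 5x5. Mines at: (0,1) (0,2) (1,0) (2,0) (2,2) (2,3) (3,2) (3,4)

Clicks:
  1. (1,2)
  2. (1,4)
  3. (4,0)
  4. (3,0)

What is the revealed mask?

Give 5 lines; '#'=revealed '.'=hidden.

Answer: .....
..#.#
.....
##...
##...

Derivation:
Click 1 (1,2) count=4: revealed 1 new [(1,2)] -> total=1
Click 2 (1,4) count=1: revealed 1 new [(1,4)] -> total=2
Click 3 (4,0) count=0: revealed 4 new [(3,0) (3,1) (4,0) (4,1)] -> total=6
Click 4 (3,0) count=1: revealed 0 new [(none)] -> total=6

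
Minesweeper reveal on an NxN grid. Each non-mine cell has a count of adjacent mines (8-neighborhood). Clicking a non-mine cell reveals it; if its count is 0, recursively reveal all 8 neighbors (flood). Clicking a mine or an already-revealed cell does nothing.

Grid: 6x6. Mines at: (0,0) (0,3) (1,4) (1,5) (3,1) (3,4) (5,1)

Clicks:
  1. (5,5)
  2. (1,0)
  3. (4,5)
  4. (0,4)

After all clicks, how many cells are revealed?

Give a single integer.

Answer: 10

Derivation:
Click 1 (5,5) count=0: revealed 8 new [(4,2) (4,3) (4,4) (4,5) (5,2) (5,3) (5,4) (5,5)] -> total=8
Click 2 (1,0) count=1: revealed 1 new [(1,0)] -> total=9
Click 3 (4,5) count=1: revealed 0 new [(none)] -> total=9
Click 4 (0,4) count=3: revealed 1 new [(0,4)] -> total=10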